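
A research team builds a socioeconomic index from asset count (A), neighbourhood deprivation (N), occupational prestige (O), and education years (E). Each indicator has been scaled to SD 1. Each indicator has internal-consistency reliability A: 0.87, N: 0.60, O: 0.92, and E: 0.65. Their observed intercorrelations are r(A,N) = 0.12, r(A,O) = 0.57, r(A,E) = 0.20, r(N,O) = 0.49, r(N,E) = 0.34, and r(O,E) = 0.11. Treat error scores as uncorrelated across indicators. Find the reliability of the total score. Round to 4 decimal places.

Var(A+N+O+E) = 4 + 2·[0.12 + 0.57 + 0.20 + 0.49 + 0.34 + 0.11] = 4 + 3.66 = 7.66.
Because errors are independent across components, Cov(Tᵢ,Tⱼ) = Cov(Xᵢ,Xⱼ); the off-diagonal part of the true-score variance is the same as above.
True-score variance = [0.87 + 0.60 + 0.92 + 0.65] + 3.66 = 3.04 + 3.66 = 6.7.
Reliability = 6.7 / 7.66 = 0.8747.

0.8747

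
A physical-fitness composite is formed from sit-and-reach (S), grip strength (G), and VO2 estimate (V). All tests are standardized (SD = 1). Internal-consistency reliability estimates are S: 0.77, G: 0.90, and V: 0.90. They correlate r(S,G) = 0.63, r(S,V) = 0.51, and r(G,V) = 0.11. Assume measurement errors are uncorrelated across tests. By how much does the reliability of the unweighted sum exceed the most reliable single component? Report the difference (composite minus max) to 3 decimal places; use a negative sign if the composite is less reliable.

Var(sum) = 3 + 2.5 = 5.5; true-score variance = 2.57 + 2.5 = 5.07; composite reliability = 0.9218.
Max component reliability = 0.9000.
Difference = 0.9218 − 0.9000 = 0.022.

0.022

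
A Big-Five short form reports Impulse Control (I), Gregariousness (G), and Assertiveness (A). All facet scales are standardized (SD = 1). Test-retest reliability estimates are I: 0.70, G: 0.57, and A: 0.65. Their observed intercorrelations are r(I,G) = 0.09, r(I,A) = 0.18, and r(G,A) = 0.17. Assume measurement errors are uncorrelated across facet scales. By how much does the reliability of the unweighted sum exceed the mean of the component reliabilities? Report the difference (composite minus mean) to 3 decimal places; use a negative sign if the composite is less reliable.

Var(sum) = 3 + 0.88 = 3.88; true-score variance = 1.92 + 0.88 = 2.8; composite reliability = 0.7216.
Mean component reliability = 0.6400.
Difference = 0.7216 − 0.6400 = 0.082.

0.082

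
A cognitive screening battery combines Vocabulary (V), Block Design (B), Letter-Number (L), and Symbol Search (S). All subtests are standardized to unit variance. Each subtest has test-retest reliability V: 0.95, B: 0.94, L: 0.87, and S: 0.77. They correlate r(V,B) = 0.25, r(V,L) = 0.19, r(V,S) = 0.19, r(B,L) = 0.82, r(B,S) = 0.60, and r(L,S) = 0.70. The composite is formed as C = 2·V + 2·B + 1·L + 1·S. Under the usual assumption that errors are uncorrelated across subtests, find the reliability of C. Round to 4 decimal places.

Var(C) = 2² + 2² + 1 + 1 + 2·[4·0.25 + 2·0.19 + 2·0.19 + 2·0.82 + 2·0.60 + 0.70] = 10 + 10.6 = 20.6.
With uncorrelated errors the cross-covariances are all true-score covariance, so they carry over unchanged; only the diagonal terms shrink to ρᵢσᵢ².
True-score variance = [2²·0.95 + 2²·0.94 + 0.87 + 0.77] + 10.6 = 9.2 + 10.6 = 19.8.
Reliability = 19.8 / 20.6 = 0.9612.

0.9612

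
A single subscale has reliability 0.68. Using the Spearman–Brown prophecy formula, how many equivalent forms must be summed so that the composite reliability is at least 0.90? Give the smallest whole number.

k ≥ ρ*(1−ρ₁)/(ρ₁(1−ρ*)) = 0.90·0.32 / (0.68·0.10) = 4.235.
Smallest integer k = 5.

5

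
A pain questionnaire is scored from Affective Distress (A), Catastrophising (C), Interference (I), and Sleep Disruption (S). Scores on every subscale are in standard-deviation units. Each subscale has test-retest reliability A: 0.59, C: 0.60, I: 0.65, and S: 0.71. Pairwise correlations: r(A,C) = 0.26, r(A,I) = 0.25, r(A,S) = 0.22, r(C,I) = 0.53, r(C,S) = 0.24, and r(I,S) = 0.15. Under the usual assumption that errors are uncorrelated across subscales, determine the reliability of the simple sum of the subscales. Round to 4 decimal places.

0.8014

Var(A+C+I+S) = 4 + 2·[0.26 + 0.25 + 0.22 + 0.53 + 0.24 + 0.15] = 4 + 3.3 = 7.3.
Under uncorrelated errors the observed covariances equal the true-score covariances, so only the own-variance terms attenuate.
True-score variance = [0.59 + 0.60 + 0.65 + 0.71] + 3.3 = 2.55 + 3.3 = 5.85.
Reliability = 5.85 / 7.3 = 0.8014.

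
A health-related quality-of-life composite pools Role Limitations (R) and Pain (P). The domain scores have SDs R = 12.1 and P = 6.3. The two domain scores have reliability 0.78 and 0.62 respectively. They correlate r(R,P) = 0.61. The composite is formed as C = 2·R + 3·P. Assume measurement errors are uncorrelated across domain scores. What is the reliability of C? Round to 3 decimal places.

Var(C) = 2²·12.1² + 3²·6.3² + 2·[6·12.1·6.3·0.61] = 942.85 + 558.004 = 1500.85.
Because errors are independent across components, Cov(Tᵢ,Tⱼ) = Cov(Xᵢ,Xⱼ); the off-diagonal part of the true-score variance is the same as above.
True-score variance = [2²·12.1²·0.78 + 3²·6.3²·0.62] + 558.004 = 678.269 + 558.004 = 1236.27.
Reliability = 1236.27 / 1500.85 = 0.824.

0.824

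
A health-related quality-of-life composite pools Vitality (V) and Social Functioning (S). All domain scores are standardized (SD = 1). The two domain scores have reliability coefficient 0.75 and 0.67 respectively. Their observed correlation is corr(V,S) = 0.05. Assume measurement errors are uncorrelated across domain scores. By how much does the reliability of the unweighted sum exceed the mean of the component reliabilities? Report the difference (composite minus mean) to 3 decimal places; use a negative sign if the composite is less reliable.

Var(sum) = 2 + 0.1 = 2.1; true-score variance = 1.42 + 0.1 = 1.52; composite reliability = 0.7238.
Mean component reliability = 0.7100.
Difference = 0.7238 − 0.7100 = 0.014.

0.014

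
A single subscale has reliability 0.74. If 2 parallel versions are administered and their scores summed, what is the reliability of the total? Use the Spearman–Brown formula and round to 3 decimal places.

0.851

ρ_k = kρ / (1 + (k−1)ρ) = 2·0.74 / (1 + 1·0.74) = 1.480 / 1.740 = 0.851.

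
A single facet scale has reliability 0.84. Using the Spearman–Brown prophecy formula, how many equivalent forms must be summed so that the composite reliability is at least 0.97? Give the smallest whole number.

k ≥ ρ*(1−ρ₁)/(ρ₁(1−ρ*)) = 0.97·0.16 / (0.84·0.03) = 6.159.
Smallest integer k = 7.

7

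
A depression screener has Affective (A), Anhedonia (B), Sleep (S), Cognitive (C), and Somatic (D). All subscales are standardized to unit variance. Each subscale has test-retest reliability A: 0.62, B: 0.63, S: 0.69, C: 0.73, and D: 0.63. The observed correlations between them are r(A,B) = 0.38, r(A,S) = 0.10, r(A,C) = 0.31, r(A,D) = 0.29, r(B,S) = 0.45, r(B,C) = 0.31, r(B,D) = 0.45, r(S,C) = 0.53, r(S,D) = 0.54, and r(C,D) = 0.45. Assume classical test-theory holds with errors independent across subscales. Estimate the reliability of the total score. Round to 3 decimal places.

0.865

Var(A+B+S+C+D) = 5 + 2·[0.38 + 0.10 + 0.31 + 0.29 + 0.45 + 0.31 + 0.45 + 0.53 + 0.54 + 0.45] = 5 + 7.62 = 12.62.
With uncorrelated errors the cross-covariances are all true-score covariance, so they carry over unchanged; only the diagonal terms shrink to ρᵢσᵢ².
True-score variance = [0.62 + 0.63 + 0.69 + 0.73 + 0.63] + 7.62 = 3.3 + 7.62 = 10.92.
Reliability = 10.92 / 12.62 = 0.865.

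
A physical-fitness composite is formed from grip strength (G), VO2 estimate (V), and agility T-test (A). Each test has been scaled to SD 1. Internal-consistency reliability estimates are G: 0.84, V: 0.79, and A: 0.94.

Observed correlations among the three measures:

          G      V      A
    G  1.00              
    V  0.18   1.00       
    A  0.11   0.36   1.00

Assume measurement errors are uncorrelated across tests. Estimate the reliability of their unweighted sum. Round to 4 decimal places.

Var(G+V+A) = 3 + 2·[0.18 + 0.11 + 0.36] = 3 + 1.3 = 4.3.
Because errors are independent across components, Cov(Tᵢ,Tⱼ) = Cov(Xᵢ,Xⱼ); the off-diagonal part of the true-score variance is the same as above.
True-score variance = [0.84 + 0.79 + 0.94] + 1.3 = 2.57 + 1.3 = 3.87.
Reliability = 3.87 / 4.3 = 0.9000.

0.9000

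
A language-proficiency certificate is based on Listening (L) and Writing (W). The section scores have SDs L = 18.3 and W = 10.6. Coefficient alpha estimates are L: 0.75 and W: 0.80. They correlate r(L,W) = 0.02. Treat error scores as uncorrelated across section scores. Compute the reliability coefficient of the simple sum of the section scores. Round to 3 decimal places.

0.767

Var(L+W) = 18.3² + 10.6² + 2·[18.3·10.6·0.02] = 447.25 + 7.7592 = 455.009.
With uncorrelated errors the cross-covariances are all true-score covariance, so they carry over unchanged; only the diagonal terms shrink to ρᵢσᵢ².
True-score variance = [18.3²·0.75 + 10.6²·0.80] + 7.7592 = 341.056 + 7.7592 = 348.815.
Reliability = 348.815 / 455.009 = 0.767.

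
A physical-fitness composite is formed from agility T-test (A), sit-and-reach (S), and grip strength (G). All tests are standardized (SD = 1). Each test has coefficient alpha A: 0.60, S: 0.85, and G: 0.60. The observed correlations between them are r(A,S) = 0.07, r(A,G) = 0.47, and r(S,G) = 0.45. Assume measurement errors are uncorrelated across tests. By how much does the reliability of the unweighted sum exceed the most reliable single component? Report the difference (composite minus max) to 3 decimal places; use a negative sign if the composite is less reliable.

Var(sum) = 3 + 1.98 = 4.98; true-score variance = 2.05 + 1.98 = 4.03; composite reliability = 0.8092.
Max component reliability = 0.8500.
Difference = 0.8092 − 0.8500 = -0.041.

-0.041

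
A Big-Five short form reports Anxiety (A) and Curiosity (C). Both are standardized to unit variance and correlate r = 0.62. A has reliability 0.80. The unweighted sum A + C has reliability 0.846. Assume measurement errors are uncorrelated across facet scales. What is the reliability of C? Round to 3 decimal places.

0.701

Var(A+C) = 2 + 2·0.62 = 3.240.
True-score variance = ρ_A + ρ_C + 2·0.62, so 0.846 = (0.80 + ρ_C + 1.24) / 3.240.
ρ_C = 0.846·3.240 − 0.80 − 1.24 = 0.701.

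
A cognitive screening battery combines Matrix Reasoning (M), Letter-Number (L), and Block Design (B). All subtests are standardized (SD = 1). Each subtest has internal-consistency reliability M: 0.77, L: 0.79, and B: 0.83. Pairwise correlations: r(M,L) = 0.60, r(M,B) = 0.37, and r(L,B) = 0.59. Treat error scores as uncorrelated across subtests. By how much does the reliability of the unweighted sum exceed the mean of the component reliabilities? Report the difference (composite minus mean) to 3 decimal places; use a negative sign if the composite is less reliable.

0.104

Var(sum) = 3 + 3.12 = 6.12; true-score variance = 2.39 + 3.12 = 5.51; composite reliability = 0.9003.
Mean component reliability = 0.7967.
Difference = 0.9003 − 0.7967 = 0.104.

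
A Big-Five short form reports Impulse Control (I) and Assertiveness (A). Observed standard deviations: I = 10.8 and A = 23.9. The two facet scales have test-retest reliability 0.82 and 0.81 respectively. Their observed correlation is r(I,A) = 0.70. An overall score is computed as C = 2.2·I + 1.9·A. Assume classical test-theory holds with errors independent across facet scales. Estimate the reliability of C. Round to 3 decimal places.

Var(C) = 2.2²·10.8² + 1.9²·23.9² + 2·[4.18·10.8·23.9·0.70] = 2626.61 + 1510.52 = 4137.12.
Under uncorrelated errors the observed covariances equal the true-score covariances, so only the own-variance terms attenuate.
True-score variance = [2.2²·10.8²·0.82 + 1.9²·23.9²·0.81] + 1510.52 = 2133.2 + 1510.52 = 3643.71.
Reliability = 3643.71 / 4137.12 = 0.881.

0.881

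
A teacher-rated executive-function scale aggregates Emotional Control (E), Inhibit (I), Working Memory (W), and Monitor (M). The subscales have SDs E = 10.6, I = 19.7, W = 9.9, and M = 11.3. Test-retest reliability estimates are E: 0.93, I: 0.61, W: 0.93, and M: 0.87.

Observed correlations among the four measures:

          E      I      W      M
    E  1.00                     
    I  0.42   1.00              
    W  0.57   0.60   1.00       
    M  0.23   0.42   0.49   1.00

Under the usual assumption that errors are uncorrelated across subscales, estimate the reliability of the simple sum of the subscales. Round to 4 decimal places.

0.8863

Var(E+I+W+M) = 10.6² + 19.7² + 9.9² + 11.3² + 2·[10.6·19.7·0.42 + 10.6·9.9·0.57 + 10.6·11.3·0.23 + 19.7·9.9·0.60 + 19.7·11.3·0.42 + 9.9·11.3·0.49] = 726.15 + 880.8 = 1606.95.
With uncorrelated errors the cross-covariances are all true-score covariance, so they carry over unchanged; only the diagonal terms shrink to ρᵢσᵢ².
True-score variance = [10.6²·0.93 + 19.7²·0.61 + 9.9²·0.93 + 11.3²·0.87] + 880.8 = 543.469 + 880.8 = 1424.27.
Reliability = 1424.27 / 1606.95 = 0.8863.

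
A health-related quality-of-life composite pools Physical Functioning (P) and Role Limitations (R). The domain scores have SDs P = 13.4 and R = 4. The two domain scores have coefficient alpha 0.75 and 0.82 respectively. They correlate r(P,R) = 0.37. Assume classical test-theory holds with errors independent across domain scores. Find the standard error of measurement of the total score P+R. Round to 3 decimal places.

6.912

Var(total) = 195.56 + 39.664 = 235.224.
True-score variance = 147.79 + 39.664 = 187.454, so reliability = 0.7969.
Error variance = 235.224 − 187.454 = 47.77; SEM = √47.77 = 6.912.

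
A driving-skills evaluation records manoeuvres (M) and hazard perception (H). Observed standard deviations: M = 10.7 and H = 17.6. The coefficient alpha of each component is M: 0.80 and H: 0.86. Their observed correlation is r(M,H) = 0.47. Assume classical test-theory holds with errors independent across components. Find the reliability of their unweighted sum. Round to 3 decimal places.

0.890

Var(M+H) = 10.7² + 17.6² + 2·[10.7·17.6·0.47] = 424.25 + 177.021 = 601.271.
Because errors are independent across components, Cov(Tᵢ,Tⱼ) = Cov(Xᵢ,Xⱼ); the off-diagonal part of the true-score variance is the same as above.
True-score variance = [10.7²·0.80 + 17.6²·0.86] + 177.021 = 357.986 + 177.021 = 535.006.
Reliability = 535.006 / 601.271 = 0.890.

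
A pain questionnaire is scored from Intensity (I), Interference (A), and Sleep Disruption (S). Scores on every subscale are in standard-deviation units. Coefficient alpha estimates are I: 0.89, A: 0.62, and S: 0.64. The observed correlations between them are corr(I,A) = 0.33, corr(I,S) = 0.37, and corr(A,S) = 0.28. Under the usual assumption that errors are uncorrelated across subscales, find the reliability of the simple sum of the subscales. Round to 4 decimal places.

0.8286

Var(I+A+S) = 3 + 2·[0.33 + 0.37 + 0.28] = 3 + 1.96 = 4.96.
With uncorrelated errors the cross-covariances are all true-score covariance, so they carry over unchanged; only the diagonal terms shrink to ρᵢσᵢ².
True-score variance = [0.89 + 0.62 + 0.64] + 1.96 = 2.15 + 1.96 = 4.11.
Reliability = 4.11 / 4.96 = 0.8286.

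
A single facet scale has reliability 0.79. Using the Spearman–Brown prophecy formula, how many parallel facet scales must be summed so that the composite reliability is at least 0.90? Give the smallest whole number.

k ≥ ρ*(1−ρ₁)/(ρ₁(1−ρ*)) = 0.90·0.21 / (0.79·0.10) = 2.392.
Smallest integer k = 3.

3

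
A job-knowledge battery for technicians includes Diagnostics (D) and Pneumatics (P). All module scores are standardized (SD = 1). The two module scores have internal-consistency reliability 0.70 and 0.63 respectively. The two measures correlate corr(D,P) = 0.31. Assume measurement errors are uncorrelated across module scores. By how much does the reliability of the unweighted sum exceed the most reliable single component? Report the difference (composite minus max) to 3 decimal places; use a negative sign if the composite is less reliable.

0.044

Var(sum) = 2 + 0.62 = 2.62; true-score variance = 1.33 + 0.62 = 1.95; composite reliability = 0.7443.
Max component reliability = 0.7000.
Difference = 0.7443 − 0.7000 = 0.044.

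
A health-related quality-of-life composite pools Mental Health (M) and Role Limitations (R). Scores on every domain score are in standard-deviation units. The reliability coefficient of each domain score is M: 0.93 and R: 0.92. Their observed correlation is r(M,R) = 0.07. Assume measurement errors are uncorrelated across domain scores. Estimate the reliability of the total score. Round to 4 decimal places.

0.9299

Var(M+R) = 2 + 2·[0.07] = 2 + 0.14 = 2.14.
With uncorrelated errors the cross-covariances are all true-score covariance, so they carry over unchanged; only the diagonal terms shrink to ρᵢσᵢ².
True-score variance = [0.93 + 0.92] + 0.14 = 1.85 + 0.14 = 1.99.
Reliability = 1.99 / 2.14 = 0.9299.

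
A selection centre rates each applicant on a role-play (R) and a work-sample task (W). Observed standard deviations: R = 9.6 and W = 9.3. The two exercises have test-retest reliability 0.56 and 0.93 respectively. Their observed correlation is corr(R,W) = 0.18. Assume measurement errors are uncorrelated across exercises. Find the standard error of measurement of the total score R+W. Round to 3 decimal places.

6.827

Var(total) = 178.65 + 32.1408 = 210.791.
True-score variance = 132.045 + 32.1408 = 164.186, so reliability = 0.7789.
Error variance = 210.791 − 164.186 = 46.6047; SEM = √46.6047 = 6.827.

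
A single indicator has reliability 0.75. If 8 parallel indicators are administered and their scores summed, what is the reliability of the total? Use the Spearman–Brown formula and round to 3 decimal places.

ρ_k = kρ / (1 + (k−1)ρ) = 8·0.75 / (1 + 7·0.75) = 6.000 / 6.250 = 0.960.

0.960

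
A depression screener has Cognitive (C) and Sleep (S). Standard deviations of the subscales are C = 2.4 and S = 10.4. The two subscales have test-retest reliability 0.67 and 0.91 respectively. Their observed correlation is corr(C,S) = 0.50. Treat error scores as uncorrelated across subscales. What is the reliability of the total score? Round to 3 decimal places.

Var(C+S) = 2.4² + 10.4² + 2·[2.4·10.4·0.50] = 113.92 + 24.96 = 138.88.
With uncorrelated errors the cross-covariances are all true-score covariance, so they carry over unchanged; only the diagonal terms shrink to ρᵢσᵢ².
True-score variance = [2.4²·0.67 + 10.4²·0.91] + 24.96 = 102.285 + 24.96 = 127.245.
Reliability = 127.245 / 138.88 = 0.916.

0.916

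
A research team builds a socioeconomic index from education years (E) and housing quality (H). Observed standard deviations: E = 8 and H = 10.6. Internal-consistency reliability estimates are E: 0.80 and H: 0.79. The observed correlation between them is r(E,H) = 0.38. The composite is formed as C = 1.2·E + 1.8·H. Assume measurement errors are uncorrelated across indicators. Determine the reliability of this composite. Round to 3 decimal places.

Var(C) = 1.2²·8² + 1.8²·10.6² + 2·[2.16·8·10.6·0.38] = 456.206 + 139.208 = 595.414.
Because errors are independent across components, Cov(Tᵢ,Tⱼ) = Cov(Xᵢ,Xⱼ); the off-diagonal part of the true-score variance is the same as above.
True-score variance = [1.2²·8²·0.80 + 1.8²·10.6²·0.79] + 139.208 = 361.325 + 139.208 = 500.532.
Reliability = 500.532 / 595.414 = 0.841.

0.841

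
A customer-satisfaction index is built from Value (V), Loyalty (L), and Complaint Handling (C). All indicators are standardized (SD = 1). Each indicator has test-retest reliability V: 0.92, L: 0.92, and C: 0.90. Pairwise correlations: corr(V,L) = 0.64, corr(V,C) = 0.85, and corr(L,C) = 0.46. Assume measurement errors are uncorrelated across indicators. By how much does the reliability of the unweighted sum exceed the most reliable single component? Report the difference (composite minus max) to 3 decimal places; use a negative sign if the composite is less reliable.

0.042

Var(sum) = 3 + 3.9 = 6.9; true-score variance = 2.74 + 3.9 = 6.64; composite reliability = 0.9623.
Max component reliability = 0.9200.
Difference = 0.9623 − 0.9200 = 0.042.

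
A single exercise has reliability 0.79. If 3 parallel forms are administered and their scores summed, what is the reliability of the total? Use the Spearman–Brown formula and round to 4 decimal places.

0.9186

ρ_k = kρ / (1 + (k−1)ρ) = 3·0.79 / (1 + 2·0.79) = 2.370 / 2.580 = 0.9186.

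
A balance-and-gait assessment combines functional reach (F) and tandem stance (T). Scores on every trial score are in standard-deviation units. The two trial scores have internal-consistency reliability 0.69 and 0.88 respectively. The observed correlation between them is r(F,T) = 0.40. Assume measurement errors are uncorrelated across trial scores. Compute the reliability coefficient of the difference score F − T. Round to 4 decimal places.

Var(F−T) = 1 + 1 − 2·0.40 = 2 − 0.8 = 1.2.
With uncorrelated errors the cross-covariances are all true-score covariance, so they carry over unchanged; only the diagonal terms shrink to ρᵢσᵢ².
True-score variance = [0.69 + 0.88] − 0.8 = 1.57 − 0.8 = 0.77.
Reliability = 0.77 / 1.2 = 0.6417.

0.6417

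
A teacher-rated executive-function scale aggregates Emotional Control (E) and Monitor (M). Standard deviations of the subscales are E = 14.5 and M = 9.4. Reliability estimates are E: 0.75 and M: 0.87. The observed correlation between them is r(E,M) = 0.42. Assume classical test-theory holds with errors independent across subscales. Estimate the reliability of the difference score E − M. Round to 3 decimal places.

Var(E−M) = 14.5² + 9.4² − 2·14.5·9.4·0.42 = 298.61 − 114.492 = 184.118.
With uncorrelated errors the cross-covariances are all true-score covariance, so they carry over unchanged; only the diagonal terms shrink to ρᵢσᵢ².
True-score variance = [14.5²·0.75 + 9.4²·0.87] − 114.492 = 234.561 − 114.492 = 120.069.
Reliability = 120.069 / 184.118 = 0.652.

0.652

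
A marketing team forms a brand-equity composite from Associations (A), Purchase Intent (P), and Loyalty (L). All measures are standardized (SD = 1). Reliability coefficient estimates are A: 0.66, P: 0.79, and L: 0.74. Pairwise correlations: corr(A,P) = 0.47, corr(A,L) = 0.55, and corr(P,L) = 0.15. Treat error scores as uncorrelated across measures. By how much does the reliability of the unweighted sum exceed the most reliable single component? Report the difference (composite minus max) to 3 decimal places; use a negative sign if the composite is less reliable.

0.058

Var(sum) = 3 + 2.34 = 5.34; true-score variance = 2.19 + 2.34 = 4.53; composite reliability = 0.8483.
Max component reliability = 0.7900.
Difference = 0.8483 − 0.7900 = 0.058.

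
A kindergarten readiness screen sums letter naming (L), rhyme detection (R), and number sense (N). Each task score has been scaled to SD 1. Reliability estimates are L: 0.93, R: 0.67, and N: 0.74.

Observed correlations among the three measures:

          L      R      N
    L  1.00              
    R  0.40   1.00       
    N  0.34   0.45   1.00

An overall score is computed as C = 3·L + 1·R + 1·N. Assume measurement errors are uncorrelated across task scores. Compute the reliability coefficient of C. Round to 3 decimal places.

Var(C) = 3² + 1 + 1 + 2·[3·0.40 + 3·0.34 + 0.45] = 11 + 5.34 = 16.34.
With uncorrelated errors the cross-covariances are all true-score covariance, so they carry over unchanged; only the diagonal terms shrink to ρᵢσᵢ².
True-score variance = [3²·0.93 + 0.67 + 0.74] + 5.34 = 9.78 + 5.34 = 15.12.
Reliability = 15.12 / 16.34 = 0.925.

0.925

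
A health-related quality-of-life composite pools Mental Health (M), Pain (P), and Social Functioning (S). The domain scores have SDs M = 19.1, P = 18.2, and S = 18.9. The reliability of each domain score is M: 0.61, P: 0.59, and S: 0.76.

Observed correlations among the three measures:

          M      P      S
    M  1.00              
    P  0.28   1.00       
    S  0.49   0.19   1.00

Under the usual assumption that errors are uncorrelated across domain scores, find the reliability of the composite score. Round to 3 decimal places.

Var(M+P+S) = 19.1² + 18.2² + 18.9² + 2·[19.1·18.2·0.28 + 19.1·18.9·0.49 + 18.2·18.9·0.19] = 1053.26 + 679.15 = 1732.41.
With uncorrelated errors the cross-covariances are all true-score covariance, so they carry over unchanged; only the diagonal terms shrink to ρᵢσᵢ².
True-score variance = [19.1²·0.61 + 18.2²·0.59 + 18.9²·0.76] + 679.15 = 689.445 + 679.15 = 1368.6.
Reliability = 1368.6 / 1732.41 = 0.790.

0.790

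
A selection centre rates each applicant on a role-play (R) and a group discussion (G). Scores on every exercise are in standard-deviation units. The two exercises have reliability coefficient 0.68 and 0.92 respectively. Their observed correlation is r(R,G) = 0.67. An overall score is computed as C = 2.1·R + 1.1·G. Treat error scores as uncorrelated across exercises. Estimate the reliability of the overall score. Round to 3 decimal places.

0.827

Var(C) = 2.1² + 1.1² + 2·[2.31·0.67] = 5.62 + 3.0954 = 8.7154.
With uncorrelated errors the cross-covariances are all true-score covariance, so they carry over unchanged; only the diagonal terms shrink to ρᵢσᵢ².
True-score variance = [2.1²·0.68 + 1.1²·0.92] + 3.0954 = 4.112 + 3.0954 = 7.2074.
Reliability = 7.2074 / 8.7154 = 0.827.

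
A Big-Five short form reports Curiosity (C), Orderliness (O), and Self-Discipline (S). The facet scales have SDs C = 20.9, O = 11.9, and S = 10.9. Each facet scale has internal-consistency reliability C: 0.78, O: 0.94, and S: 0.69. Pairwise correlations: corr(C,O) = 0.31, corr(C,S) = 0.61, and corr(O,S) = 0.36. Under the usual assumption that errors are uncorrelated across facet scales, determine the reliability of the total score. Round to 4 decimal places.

Var(C+O+S) = 20.9² + 11.9² + 10.9² + 2·[20.9·11.9·0.31 + 20.9·10.9·0.61 + 11.9·10.9·0.36] = 697.23 + 525.52 = 1222.75.
Because errors are independent across components, Cov(Tᵢ,Tⱼ) = Cov(Xᵢ,Xⱼ); the off-diagonal part of the true-score variance is the same as above.
True-score variance = [20.9²·0.78 + 11.9²·0.94 + 10.9²·0.69] + 525.52 = 555.804 + 525.52 = 1081.32.
Reliability = 1081.32 / 1222.75 = 0.8843.

0.8843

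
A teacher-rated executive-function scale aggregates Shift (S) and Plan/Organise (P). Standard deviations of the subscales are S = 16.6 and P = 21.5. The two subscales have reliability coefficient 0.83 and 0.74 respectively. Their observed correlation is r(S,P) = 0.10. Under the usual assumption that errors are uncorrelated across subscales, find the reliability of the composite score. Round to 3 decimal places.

Var(S+P) = 16.6² + 21.5² + 2·[16.6·21.5·0.10] = 737.81 + 71.38 = 809.19.
Because errors are independent across components, Cov(Tᵢ,Tⱼ) = Cov(Xᵢ,Xⱼ); the off-diagonal part of the true-score variance is the same as above.
True-score variance = [16.6²·0.83 + 21.5²·0.74] + 71.38 = 570.78 + 71.38 = 642.16.
Reliability = 642.16 / 809.19 = 0.794.

0.794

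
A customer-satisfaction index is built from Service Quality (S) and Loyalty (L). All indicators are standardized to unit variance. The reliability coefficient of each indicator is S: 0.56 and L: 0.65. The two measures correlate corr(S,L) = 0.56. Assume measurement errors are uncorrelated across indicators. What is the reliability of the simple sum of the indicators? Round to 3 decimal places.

Var(S+L) = 2 + 2·[0.56] = 2 + 1.12 = 3.12.
Because errors are independent across components, Cov(Tᵢ,Tⱼ) = Cov(Xᵢ,Xⱼ); the off-diagonal part of the true-score variance is the same as above.
True-score variance = [0.56 + 0.65] + 1.12 = 1.21 + 1.12 = 2.33.
Reliability = 2.33 / 3.12 = 0.747.

0.747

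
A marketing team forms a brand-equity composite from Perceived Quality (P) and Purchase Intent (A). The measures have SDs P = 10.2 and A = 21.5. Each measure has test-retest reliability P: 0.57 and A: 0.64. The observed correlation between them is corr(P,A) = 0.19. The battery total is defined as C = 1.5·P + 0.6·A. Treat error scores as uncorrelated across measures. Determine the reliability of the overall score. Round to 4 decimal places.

Var(C) = 1.5²·10.2² + 0.6²·21.5² + 2·[0.9·10.2·21.5·0.19] = 400.5 + 75.0006 = 475.501.
With uncorrelated errors the cross-covariances are all true-score covariance, so they carry over unchanged; only the diagonal terms shrink to ρᵢσᵢ².
True-score variance = [1.5²·10.2²·0.57 + 0.6²·21.5²·0.64] + 75.0006 = 239.934 + 75.0006 = 314.934.
Reliability = 314.934 / 475.501 = 0.6623.

0.6623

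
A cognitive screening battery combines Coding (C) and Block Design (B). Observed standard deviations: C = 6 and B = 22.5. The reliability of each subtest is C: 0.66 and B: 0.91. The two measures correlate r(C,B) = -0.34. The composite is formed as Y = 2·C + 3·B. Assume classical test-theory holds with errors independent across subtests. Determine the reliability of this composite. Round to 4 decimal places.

Var(Y) = 2²·6² + 3²·22.5² + 2·[6·6·22.5·(-0.34)] = 4700.25 − 550.8 = 4149.45.
Under uncorrelated errors the observed covariances equal the true-score covariances, so only the own-variance terms attenuate.
True-score variance = [2²·6²·0.66 + 3²·22.5²·0.91] − 550.8 = 4241.23 − 550.8 = 3690.43.
Reliability = 3690.43 / 4149.45 = 0.8894.

0.8894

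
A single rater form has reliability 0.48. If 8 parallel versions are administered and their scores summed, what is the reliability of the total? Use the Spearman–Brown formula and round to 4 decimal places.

0.8807

ρ_k = kρ / (1 + (k−1)ρ) = 8·0.48 / (1 + 7·0.48) = 3.840 / 4.360 = 0.8807.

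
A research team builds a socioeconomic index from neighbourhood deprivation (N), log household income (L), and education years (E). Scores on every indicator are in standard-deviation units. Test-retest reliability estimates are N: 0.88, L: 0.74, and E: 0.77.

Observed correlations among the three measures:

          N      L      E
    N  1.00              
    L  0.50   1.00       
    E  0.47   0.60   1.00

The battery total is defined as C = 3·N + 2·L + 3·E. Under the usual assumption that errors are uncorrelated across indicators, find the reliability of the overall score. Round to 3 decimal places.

Var(C) = 3² + 2² + 3² + 2·[6·0.50 + 9·0.47 + 6·0.60] = 22 + 21.66 = 43.66.
Under uncorrelated errors the observed covariances equal the true-score covariances, so only the own-variance terms attenuate.
True-score variance = [3²·0.88 + 2²·0.74 + 3²·0.77] + 21.66 = 17.81 + 21.66 = 39.47.
Reliability = 39.47 / 43.66 = 0.904.

0.904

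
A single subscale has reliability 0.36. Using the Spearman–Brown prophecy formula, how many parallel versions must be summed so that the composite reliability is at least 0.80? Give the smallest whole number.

8

k ≥ ρ*(1−ρ₁)/(ρ₁(1−ρ*)) = 0.80·0.64 / (0.36·0.20) = 7.111.
Smallest integer k = 8.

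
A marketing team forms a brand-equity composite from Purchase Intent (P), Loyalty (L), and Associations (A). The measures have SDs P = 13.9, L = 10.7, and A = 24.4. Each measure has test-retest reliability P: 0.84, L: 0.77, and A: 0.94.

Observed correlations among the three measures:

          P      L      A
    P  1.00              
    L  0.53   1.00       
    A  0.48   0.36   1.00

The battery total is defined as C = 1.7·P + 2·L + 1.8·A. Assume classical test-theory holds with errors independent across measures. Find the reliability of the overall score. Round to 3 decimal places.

0.940

Var(C) = 1.7²·13.9² + 2²·10.7² + 1.8²·24.4² + 2·[3.4·13.9·10.7·0.53 + 3.06·13.9·24.4·0.48 + 3.6·10.7·24.4·0.36] = 2945.3 + 2209.06 = 5154.36.
Because errors are independent across components, Cov(Tᵢ,Tⱼ) = Cov(Xᵢ,Xⱼ); the off-diagonal part of the true-score variance is the same as above.
True-score variance = [1.7²·13.9²·0.84 + 2²·10.7²·0.77 + 1.8²·24.4²·0.94] + 2209.06 = 2634.89 + 2209.06 = 4843.95.
Reliability = 4843.95 / 5154.36 = 0.940.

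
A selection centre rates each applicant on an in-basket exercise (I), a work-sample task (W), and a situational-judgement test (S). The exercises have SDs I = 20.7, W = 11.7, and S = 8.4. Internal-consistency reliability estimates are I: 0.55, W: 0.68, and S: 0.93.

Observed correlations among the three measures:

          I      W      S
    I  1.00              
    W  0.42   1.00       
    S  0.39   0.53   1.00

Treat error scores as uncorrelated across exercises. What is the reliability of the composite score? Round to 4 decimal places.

0.7762

Var(I+W+S) = 20.7² + 11.7² + 8.4² + 2·[20.7·11.7·0.42 + 20.7·8.4·0.39 + 11.7·8.4·0.53] = 635.94 + 443.243 = 1079.18.
Under uncorrelated errors the observed covariances equal the true-score covariances, so only the own-variance terms attenuate.
True-score variance = [20.7²·0.55 + 11.7²·0.68 + 8.4²·0.93] + 443.243 = 394.375 + 443.243 = 837.618.
Reliability = 837.618 / 1079.18 = 0.7762.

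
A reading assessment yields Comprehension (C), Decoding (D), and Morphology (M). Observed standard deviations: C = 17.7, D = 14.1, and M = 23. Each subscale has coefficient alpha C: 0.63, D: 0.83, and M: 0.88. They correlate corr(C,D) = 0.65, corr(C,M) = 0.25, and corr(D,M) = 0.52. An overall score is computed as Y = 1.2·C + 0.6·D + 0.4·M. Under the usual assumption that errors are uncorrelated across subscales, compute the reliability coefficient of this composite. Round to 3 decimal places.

0.814

Var(Y) = 1.2²·17.7² + 0.6²·14.1² + 0.4²·23² + 2·[0.72·17.7·14.1·0.65 + 0.48·17.7·23·0.25 + 0.24·14.1·23·0.52] = 607.349 + 412.247 = 1019.6.
Under uncorrelated errors the observed covariances equal the true-score covariances, so only the own-variance terms attenuate.
True-score variance = [1.2²·17.7²·0.63 + 0.6²·14.1²·0.83 + 0.4²·23²·0.88] + 412.247 = 418.104 + 412.247 = 830.351.
Reliability = 830.351 / 1019.6 = 0.814.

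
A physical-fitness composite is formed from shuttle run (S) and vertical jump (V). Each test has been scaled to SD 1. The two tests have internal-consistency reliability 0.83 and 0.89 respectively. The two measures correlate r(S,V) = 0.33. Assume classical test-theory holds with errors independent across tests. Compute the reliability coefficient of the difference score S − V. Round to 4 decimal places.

0.7910

Var(S−V) = 1 + 1 − 2·0.33 = 2 − 0.66 = 1.34.
Because errors are independent across components, Cov(Tᵢ,Tⱼ) = Cov(Xᵢ,Xⱼ); the off-diagonal part of the true-score variance is the same as above.
True-score variance = [0.83 + 0.89] − 0.66 = 1.72 − 0.66 = 1.06.
Reliability = 1.06 / 1.34 = 0.7910.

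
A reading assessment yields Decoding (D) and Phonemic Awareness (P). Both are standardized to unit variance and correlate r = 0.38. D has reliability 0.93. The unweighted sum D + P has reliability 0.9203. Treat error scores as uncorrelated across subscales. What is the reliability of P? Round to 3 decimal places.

Var(D+P) = 2 + 2·0.38 = 2.760.
True-score variance = ρ_D + ρ_P + 2·0.38, so 0.9203 = (0.93 + ρ_P + 0.76) / 2.760.
ρ_P = 0.9203·2.760 − 0.93 − 0.76 = 0.850.

0.850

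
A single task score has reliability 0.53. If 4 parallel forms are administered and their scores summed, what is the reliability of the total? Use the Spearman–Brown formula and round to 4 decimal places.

ρ_k = kρ / (1 + (k−1)ρ) = 4·0.53 / (1 + 3·0.53) = 2.120 / 2.590 = 0.8185.

0.8185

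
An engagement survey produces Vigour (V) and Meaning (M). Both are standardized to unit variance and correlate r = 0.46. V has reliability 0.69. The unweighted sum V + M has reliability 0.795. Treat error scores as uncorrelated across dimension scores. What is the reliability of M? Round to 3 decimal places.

Var(V+M) = 2 + 2·0.46 = 2.920.
True-score variance = ρ_V + ρ_M + 2·0.46, so 0.795 = (0.69 + ρ_M + 0.92) / 2.920.
ρ_M = 0.795·2.920 − 0.69 − 0.92 = 0.711.

0.711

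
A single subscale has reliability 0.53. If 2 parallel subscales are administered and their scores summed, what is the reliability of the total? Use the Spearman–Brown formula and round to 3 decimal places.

0.693

ρ_k = kρ / (1 + (k−1)ρ) = 2·0.53 / (1 + 1·0.53) = 1.060 / 1.530 = 0.693.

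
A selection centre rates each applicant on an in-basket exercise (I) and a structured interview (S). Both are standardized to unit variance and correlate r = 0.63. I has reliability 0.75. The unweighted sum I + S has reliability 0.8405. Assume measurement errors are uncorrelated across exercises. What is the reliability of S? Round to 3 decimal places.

0.730

Var(I+S) = 2 + 2·0.63 = 3.260.
True-score variance = ρ_I + ρ_S + 2·0.63, so 0.8405 = (0.75 + ρ_S + 1.26) / 3.260.
ρ_S = 0.8405·3.260 − 0.75 − 1.26 = 0.730.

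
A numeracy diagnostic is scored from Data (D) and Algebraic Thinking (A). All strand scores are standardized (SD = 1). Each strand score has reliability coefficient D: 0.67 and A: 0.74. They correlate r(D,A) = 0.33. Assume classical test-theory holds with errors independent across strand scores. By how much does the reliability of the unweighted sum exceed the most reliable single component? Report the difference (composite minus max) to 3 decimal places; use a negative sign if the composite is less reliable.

Var(sum) = 2 + 0.66 = 2.66; true-score variance = 1.41 + 0.66 = 2.07; composite reliability = 0.7782.
Max component reliability = 0.7400.
Difference = 0.7782 − 0.7400 = 0.038.

0.038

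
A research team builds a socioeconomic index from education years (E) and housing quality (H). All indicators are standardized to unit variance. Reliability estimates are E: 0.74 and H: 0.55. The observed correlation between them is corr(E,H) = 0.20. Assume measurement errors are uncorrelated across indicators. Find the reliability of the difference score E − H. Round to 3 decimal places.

0.556

Var(E−H) = 1 + 1 − 2·0.20 = 2 − 0.4 = 1.6.
Under uncorrelated errors the observed covariances equal the true-score covariances, so only the own-variance terms attenuate.
True-score variance = [0.74 + 0.55] − 0.4 = 1.29 − 0.4 = 0.89.
Reliability = 0.89 / 1.6 = 0.556.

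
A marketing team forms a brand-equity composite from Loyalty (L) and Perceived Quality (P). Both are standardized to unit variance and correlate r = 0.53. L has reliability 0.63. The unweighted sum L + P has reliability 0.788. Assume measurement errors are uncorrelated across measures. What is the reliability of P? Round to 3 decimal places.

0.721

Var(L+P) = 2 + 2·0.53 = 3.060.
True-score variance = ρ_L + ρ_P + 2·0.53, so 0.788 = (0.63 + ρ_P + 1.06) / 3.060.
ρ_P = 0.788·3.060 − 0.63 − 1.06 = 0.721.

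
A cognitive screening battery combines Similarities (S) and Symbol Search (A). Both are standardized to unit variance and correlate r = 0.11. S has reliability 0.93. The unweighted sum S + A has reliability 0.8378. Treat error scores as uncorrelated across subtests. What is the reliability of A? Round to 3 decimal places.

0.710

Var(S+A) = 2 + 2·0.11 = 2.220.
True-score variance = ρ_S + ρ_A + 2·0.11, so 0.8378 = (0.93 + ρ_A + 0.22) / 2.220.
ρ_A = 0.8378·2.220 − 0.93 − 0.22 = 0.710.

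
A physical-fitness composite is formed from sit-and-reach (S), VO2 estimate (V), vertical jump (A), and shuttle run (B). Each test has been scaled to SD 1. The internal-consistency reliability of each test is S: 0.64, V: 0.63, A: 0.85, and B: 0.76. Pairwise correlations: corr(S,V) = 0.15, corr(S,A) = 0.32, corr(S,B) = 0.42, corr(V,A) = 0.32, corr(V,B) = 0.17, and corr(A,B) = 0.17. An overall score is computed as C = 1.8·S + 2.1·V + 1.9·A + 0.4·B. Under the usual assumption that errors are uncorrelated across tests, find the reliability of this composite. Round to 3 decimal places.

0.817

Var(C) = 1.8² + 2.1² + 1.9² + 0.4² + 2·[3.78·0.15 + 3.42·0.32 + 0.72·0.42 + 3.99·0.32 + 0.84·0.17 + 0.76·0.17] = 11.42 + 7.0252 = 18.4452.
Under uncorrelated errors the observed covariances equal the true-score covariances, so only the own-variance terms attenuate.
True-score variance = [1.8²·0.64 + 2.1²·0.63 + 1.9²·0.85 + 0.4²·0.76] + 7.0252 = 8.042 + 7.0252 = 15.0672.
Reliability = 15.0672 / 18.4452 = 0.817.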